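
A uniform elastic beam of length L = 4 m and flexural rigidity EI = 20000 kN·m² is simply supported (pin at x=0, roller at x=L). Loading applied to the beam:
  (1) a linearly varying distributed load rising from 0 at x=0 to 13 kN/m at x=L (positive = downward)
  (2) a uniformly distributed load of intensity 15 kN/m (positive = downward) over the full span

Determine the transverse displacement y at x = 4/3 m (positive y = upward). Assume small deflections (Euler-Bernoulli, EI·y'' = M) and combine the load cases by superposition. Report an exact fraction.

Load 1 — triangular load w₀=13 kN/m (0→w₀ over full span):
  y_1 = -w₀x(7L⁴-10L²x²+3x⁴)/(360LEI) = -13·(4/3)·(7·4⁴-10·4²·(4/3)²+3·(4/3)⁴)/(360·4·20000) = -416/455625 m
Load 2 — uniform load w=15 kN/m over full span:
  y_2 = -wx(L³-2Lx²+x³)/(24EI) = -15·(4/3)·(4³-2·4·(4/3)²+(4/3)³)/(24·20000) = -22/10125 m
Superposition: y = Σ y_i = -1406/455625 m ≈ -0.003086 m

y(4/3) = -1406/455625 m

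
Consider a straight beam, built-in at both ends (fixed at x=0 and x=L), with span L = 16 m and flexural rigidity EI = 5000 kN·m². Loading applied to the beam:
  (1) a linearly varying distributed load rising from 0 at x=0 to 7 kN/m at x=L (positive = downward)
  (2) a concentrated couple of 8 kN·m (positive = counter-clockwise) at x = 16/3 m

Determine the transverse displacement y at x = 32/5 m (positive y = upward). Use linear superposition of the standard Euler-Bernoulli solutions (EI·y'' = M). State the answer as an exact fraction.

Load 1 — triangular load w₀=7 kN/m (0→w₀ over full span):
  y_1 = -w₀x²(L-x)²(x+2L)/(120LEI) = -7·(32/5)²·(16-(32/5))²·((32/5)+2·16)/(120·16·5000) = -1032192/9765625 m
Load 2 — applied couple M₀=8 kN·m at a=16/3 m (b=L-a=32/3):
  y_2 = (R_Ax³/6 - M_Ax²/2 - M₀(x-a)²/2)/EI  [x>a] with R_A=2/3, M_A=0 = ((2/3)·(32/5)³/6 - 0·(32/5)²/2 - 8·((32/5)-(16/3))²/2)/5000 = 384/78125 m
Superposition: y = Σ y_i = -984192/9765625 m ≈ -0.100781 m

y(32/5) = -984192/9765625 m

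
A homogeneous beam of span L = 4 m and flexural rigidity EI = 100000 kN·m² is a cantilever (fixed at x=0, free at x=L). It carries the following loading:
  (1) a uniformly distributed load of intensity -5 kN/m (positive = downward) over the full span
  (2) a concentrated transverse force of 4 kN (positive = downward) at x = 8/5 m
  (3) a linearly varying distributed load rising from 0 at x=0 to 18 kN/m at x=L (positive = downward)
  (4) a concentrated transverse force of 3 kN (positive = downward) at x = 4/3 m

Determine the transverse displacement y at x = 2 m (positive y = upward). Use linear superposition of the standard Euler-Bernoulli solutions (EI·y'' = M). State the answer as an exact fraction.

y(2) = -10567/10546875 m

Load 1 — uniform load w=-5 kN/m over full span:
  y_1 = -wx²(x²-4Lx+6L²)/(24EI) = -(-5)·2²·(2²-4·4·2+6·4²)/(24·100000) = 17/30000 m
Load 2 — point force P=4 kN at a=8/5 m (b=L-a=12/5):
  y_2 = -Pa²(3x-a)/(6EI)  [x>a] = -4·(8/5)²·(3·2-(8/5))/(6·100000) = -88/1171875 m
Load 3 — triangular load w₀=18 kN/m (0→w₀ over full span):
  y_3 = (w₀Lx³/12-w₀L²x²/6-w₀x⁵/(120L))/EI = (18·4·2³/12-18·4²·2²/6-18·2⁵/(120·4))/100000 = -363/250000 m
Load 4 — point force P=3 kN at a=4/3 m (b=L-a=8/3):
  y_4 = -Pa²(3x-a)/(6EI)  [x>a] = -3·(4/3)²·(3·2-(4/3))/(6·100000) = -7/168750 m
Superposition: y = Σ y_i = -10567/10546875 m ≈ -0.001002 m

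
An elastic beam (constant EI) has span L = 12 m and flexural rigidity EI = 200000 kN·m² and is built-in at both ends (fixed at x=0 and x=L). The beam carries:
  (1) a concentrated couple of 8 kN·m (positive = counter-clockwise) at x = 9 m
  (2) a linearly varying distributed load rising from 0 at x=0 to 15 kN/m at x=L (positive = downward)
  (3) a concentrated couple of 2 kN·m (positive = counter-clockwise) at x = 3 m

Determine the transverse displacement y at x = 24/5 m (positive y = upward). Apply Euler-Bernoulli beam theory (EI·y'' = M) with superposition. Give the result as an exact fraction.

y(24/5) = -1152369/625000000 m

Load 1 — applied couple M₀=8 kN·m at a=9 m (b=L-a=3):
  y_1 = (R_Ax³/6 - M_Ax²/2)/EI  [x≤a] with R_A=3/4, M_A=5/2 = ((3/4)·(24/5)³/6 - (5/2)·(24/5)²/2)/200000 = -117/1562500 m
Load 2 — triangular load w₀=15 kN/m (0→w₀ over full span):
  y_2 = -w₀x²(L-x)²(x+2L)/(120LEI) = -15·(24/5)²·(12-(24/5))²·((24/5)+2·12)/(120·12·200000) = -17496/9765625 m
Load 3 — applied couple M₀=2 kN·m at a=3 m (b=L-a=9):
  y_3 = (R_Ax³/6 - M_Ax²/2 - M₀(x-a)²/2)/EI  [x>a] with R_A=3/16, M_A=-3/8 = ((3/16)·(24/5)³/6 - (-3/8)·(24/5)²/2 - 2·((24/5)-3)²/2)/200000 = 567/25000000 m
Superposition: y = Σ y_i = -1152369/625000000 m ≈ -0.001844 m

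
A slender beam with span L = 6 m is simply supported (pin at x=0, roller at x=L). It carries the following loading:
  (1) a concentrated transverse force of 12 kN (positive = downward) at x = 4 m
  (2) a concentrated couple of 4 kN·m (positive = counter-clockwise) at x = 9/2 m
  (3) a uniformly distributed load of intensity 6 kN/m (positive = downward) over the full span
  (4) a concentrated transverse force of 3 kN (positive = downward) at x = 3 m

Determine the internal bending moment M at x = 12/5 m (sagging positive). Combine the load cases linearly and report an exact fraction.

M(12/5) = 1018/25 kN·m

Load 1 — point force P=12 kN at a=4 m (b=L-a=2):
  M_1 = Pbx/L  [x≤a] = 12·2·(12/5)/6 = 48/5 kN·m
Load 2 — applied couple M₀=4 kN·m at a=9/2 m (b=L-a=3/2):
  M_2 = M₀x/L  [x≤a] = 4·(12/5)/6 = 8/5 kN·m
Load 3 — uniform load w=6 kN/m over full span:
  M_3 = wx(L-x)/2 = 6·(12/5)·(6-(12/5))/2 = 648/25 kN·m
Load 4 — point force P=3 kN at a=3 m (b=L-a=3):
  M_4 = Pbx/L  [x≤a] = 3·3·(12/5)/6 = 18/5 kN·m
Superposition: M = Σ M_i = 1018/25 kN·m ≈ 40.720000 kN·m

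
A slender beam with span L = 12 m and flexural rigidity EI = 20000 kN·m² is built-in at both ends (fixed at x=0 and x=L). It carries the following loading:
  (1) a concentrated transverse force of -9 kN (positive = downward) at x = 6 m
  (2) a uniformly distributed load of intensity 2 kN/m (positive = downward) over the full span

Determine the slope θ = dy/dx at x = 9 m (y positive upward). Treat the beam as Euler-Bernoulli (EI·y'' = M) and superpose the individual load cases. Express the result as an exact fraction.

θ(9) = 27/80000 rad

Load 1 — point force P=-9 kN at a=6 m (b=L-a=6):
  θ_1 = Pa²(L-x)(2bL-(3b+a)(L-x))/(2L³EI)  [x>a] = (-9)·6²·(12-9)·(2·6·12-(3·6+6)·(12-9))/(2·12³·20000) = -81/80000 rad
Load 2 — uniform load w=2 kN/m over full span:
  θ_2 = -wx(L-x)(L-2x)/(12EI) = -2·9·(12-9)·(12-2·9)/(12·20000) = 27/20000 rad
Superposition: θ = Σ θ_i = 27/80000 rad ≈ 0.000338 rad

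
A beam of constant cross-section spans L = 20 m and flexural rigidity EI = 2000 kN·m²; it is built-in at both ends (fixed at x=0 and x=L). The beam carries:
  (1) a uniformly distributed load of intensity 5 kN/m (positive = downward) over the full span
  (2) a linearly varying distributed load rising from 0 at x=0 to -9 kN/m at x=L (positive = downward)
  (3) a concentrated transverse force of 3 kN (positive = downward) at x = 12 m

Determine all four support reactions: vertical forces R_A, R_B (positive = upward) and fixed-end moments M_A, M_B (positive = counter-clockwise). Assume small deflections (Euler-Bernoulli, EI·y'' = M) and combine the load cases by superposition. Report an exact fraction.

Load 1 — uniform load w=5 kN/m over full span:
  R_A = wL/2 = 5·20/2 = 50 kN
  M_A = wL²/12 = 5·20²/12 = 500/3 kN·m
  R_B = wL/2 = 5·20/2 = 50 kN
  M_B = -wL²/12 = -5·20²/12 = -500/3 kN·m
Load 2 — triangular load w₀=-9 kN/m (0→w₀ over full span):
  R_A = 3w₀L/20 = 3·(-9)·20/20 = -27 kN
  M_A = w₀L²/30 = (-9)·20²/30 = -120 kN·m
  R_B = 7w₀L/20 = 7·(-9)·20/20 = -63 kN
  M_B = -w₀L²/20 = -(-9)·20²/20 = 180 kN·m
Load 3 — point force P=3 kN at a=12 m (b=L-a=8):
  R_A = Pb²(3a+b)/L³ = 3·8²·(3·12+8)/20³ = 132/125 kN
  M_A = Pab²/L² = 3·12·8²/20² = 144/25 kN·m
  R_B = Pa²(a+3b)/L³ = 3·12²·(12+3·8)/20³ = 243/125 kN
  M_B = -Pa²b/L² = -3·12²·8/20² = -216/25 kN·m
Superposition: R_A = 3007/125 kN, M_A = 3932/75 kN·m, R_B = -1382/125 kN, M_B = 352/75 kN·m

R_A = 3007/125 kN, M_A = 3932/75 kN·m, R_B = -1382/125 kN, M_B = 352/75 kN·m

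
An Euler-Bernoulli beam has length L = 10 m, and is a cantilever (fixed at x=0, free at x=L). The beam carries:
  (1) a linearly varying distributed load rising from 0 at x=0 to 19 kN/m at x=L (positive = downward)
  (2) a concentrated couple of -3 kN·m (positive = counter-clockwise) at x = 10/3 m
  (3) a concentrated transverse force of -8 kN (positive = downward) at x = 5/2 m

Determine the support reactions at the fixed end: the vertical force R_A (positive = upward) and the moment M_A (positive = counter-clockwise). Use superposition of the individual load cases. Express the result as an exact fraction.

Load 1 — triangular load w₀=19 kN/m (0→w₀ over full span):
  R_A = w₀L/2 = 19·10/2 = 95 kN
  M_A = w₀L²/3 = 19·10²/3 = 1900/3 kN·m
Load 2 — applied couple M₀=-3 kN·m at a=10/3 m (b=L-a=20/3):
  R_A = 0 kN
  M_A = -M₀ = -(-3) = 3 kN·m
Load 3 — point force P=-8 kN at a=5/2 m (b=L-a=15/2):
  R_A = P = (-8) = -8 kN
  M_A = Pa = (-8)·(5/2) = -20 kN·m
Superposition: R_A = 87 kN, M_A = 1849/3 kN·m

R_A = 87 kN, M_A = 1849/3 kN·m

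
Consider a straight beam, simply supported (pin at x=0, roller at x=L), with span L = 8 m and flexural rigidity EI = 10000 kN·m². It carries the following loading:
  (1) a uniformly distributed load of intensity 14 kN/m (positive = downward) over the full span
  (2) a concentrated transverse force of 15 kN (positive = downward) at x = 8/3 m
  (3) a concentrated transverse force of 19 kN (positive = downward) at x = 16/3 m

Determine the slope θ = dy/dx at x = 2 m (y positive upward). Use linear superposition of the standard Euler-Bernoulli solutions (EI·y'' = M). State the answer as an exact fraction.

Load 1 — uniform load w=14 kN/m over full span:
  θ_1 = -w(L³-6Lx²+4x³)/(24EI) = -14·(8³-6·8·2²+4·2³)/(24·10000) = -77/3750 rad
Load 2 — point force P=15 kN at a=8/3 m (b=L-a=16/3):
  θ_2 = -Pb(L²-b²-3x²)/(6LEI)  [x≤a] = -15·(16/3)·(8²-(16/3)²-3·2²)/(6·8·10000) = -53/13500 rad
Load 3 — point force P=19 kN at a=16/3 m (b=L-a=8/3):
  θ_3 = -Pb(L²-b²-3x²)/(6LEI)  [x≤a] = -19·(8/3)·(8²-(8/3)²-3·2²)/(6·8·10000) = -1919/405000 rad
Superposition: θ = Σ θ_i = -473/16200 rad ≈ -0.029198 rad

θ(2) = -473/16200 rad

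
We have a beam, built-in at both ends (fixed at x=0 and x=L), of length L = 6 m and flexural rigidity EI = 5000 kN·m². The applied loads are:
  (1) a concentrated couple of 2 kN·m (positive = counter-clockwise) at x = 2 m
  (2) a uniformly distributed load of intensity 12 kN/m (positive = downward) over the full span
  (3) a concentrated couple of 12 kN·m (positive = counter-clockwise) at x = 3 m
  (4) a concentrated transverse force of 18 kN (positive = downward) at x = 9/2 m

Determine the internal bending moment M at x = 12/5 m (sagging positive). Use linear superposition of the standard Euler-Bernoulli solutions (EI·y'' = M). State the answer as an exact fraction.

Load 1 — applied couple M₀=2 kN·m at a=2 m (b=L-a=4):
  M_1 = R_Ax - M_A - M₀  [x>a] with R_A=4/9, M_A=0 = (4/9)·(12/5) - 0 - 2 = -14/15 kN·m
Load 2 — uniform load w=12 kN/m over full span:
  M_2 = wLx/2 - wL²/12 - wx²/2 = 12·6·(12/5)/2 - 12·6²/12 - 12·(12/5)²/2 = 396/25 kN·m
Load 3 — applied couple M₀=12 kN·m at a=3 m (b=L-a=3):
  M_3 = R_Ax - M_A  [x≤a] with R_A=3, M_A=3 = 3·(12/5) - 3 = 21/5 kN·m
Load 4 — point force P=18 kN at a=9/2 m (b=L-a=3/2):
  M_4 = Pb²(3a+b)x/L³ - Pab²/L²  [x≤a] = 18·(3/2)²·(3·(9/2)+(3/2))·(12/5)/6³ - 18·(9/2)·(3/2)²/6² = 27/16 kN·m
Superposition: M = Σ M_i = 24953/1200 kN·m ≈ 20.794167 kN·m

M(12/5) = 24953/1200 kN·m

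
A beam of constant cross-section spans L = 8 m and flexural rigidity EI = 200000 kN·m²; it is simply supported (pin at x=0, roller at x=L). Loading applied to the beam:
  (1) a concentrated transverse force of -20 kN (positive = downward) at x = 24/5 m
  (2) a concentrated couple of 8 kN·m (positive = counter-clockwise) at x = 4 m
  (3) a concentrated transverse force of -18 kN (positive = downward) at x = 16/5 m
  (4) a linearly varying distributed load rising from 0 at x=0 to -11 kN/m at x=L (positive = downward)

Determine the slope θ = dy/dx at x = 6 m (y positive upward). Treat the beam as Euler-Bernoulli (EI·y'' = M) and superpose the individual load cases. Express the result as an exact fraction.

Load 1 — point force P=-20 kN at a=24/5 m (b=L-a=16/5):
  θ_1 = -Pa(2L²-6Lx+3x²+a²)/(6LEI)  [x>a] = -(-20)·(24/5)·(2·8²-6·8·6+3·6²+(24/5)²)/(6·8·200000) = -181/625000 rad
Load 2 — applied couple M₀=8 kN·m at a=4 m (b=L-a=4):
  θ_2 = (M₀x²/(2L)-M₀(x-a)+C₁)/EI  [x>a] with C₁=M₀(3b²-L²)/(6L)=-8/3 = (8·6²/(2·8)-8·(6-4)+(-8/3))/200000 = -1/300000 rad
Load 3 — point force P=-18 kN at a=16/5 m (b=L-a=24/5):
  θ_3 = -Pa(2L²-6Lx+3x²+a²)/(6LEI)  [x>a] = -(-18)·(16/5)·(2·8²-6·8·6+3·6²+(16/5)²)/(6·8·200000) = -783/3125000 rad
Load 4 — triangular load w₀=-11 kN/m (0→w₀ over full span):
  θ_4 = -w₀(7L⁴-30L²x²+15x⁴)/(360LEI) = -(-11)·(7·8⁴-30·8²·6²+15·6⁴)/(360·8·200000) = -14443/36000000 rad
Superposition: θ = Σ θ_i = -850219/900000000 rad ≈ -0.000945 rad

θ(6) = -850219/900000000 rad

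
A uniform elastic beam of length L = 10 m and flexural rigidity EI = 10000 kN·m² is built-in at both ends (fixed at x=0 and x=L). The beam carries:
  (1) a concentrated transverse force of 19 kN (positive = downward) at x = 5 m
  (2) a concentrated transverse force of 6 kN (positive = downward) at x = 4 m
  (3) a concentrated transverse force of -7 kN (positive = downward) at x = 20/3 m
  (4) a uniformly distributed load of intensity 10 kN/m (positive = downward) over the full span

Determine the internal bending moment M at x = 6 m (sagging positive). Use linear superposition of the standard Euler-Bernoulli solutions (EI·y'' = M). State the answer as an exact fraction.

M(6) = 646663/13500 kN·m

Load 1 — point force P=19 kN at a=5 m (b=L-a=5):
  M_1 = Pa²(a+3b)(L-x)/L³ - Pa²b/L²  [x>a] = 19·5²·(5+3·5)·(10-6)/10³ - 19·5²·5/10² = 57/4 kN·m
Load 2 — point force P=6 kN at a=4 m (b=L-a=6):
  M_2 = Pa²(a+3b)(L-x)/L³ - Pa²b/L²  [x>a] = 6·4²·(4+3·6)·(10-6)/10³ - 6·4²·6/10² = 336/125 kN·m
Load 3 — point force P=-7 kN at a=20/3 m (b=L-a=10/3):
  M_3 = Pb²(3a+b)x/L³ - Pab²/L²  [x≤a] = (-7)·(10/3)²·(3·(20/3)+(10/3))·6/10³ - (-7)·(20/3)·(10/3)²/10² = -154/27 kN·m
Load 4 — uniform load w=10 kN/m over full span:
  M_4 = wLx/2 - wL²/12 - wx²/2 = 10·10·6/2 - 10·10²/12 - 10·6²/2 = 110/3 kN·m
Superposition: M = Σ M_i = 646663/13500 kN·m ≈ 47.900963 kN·m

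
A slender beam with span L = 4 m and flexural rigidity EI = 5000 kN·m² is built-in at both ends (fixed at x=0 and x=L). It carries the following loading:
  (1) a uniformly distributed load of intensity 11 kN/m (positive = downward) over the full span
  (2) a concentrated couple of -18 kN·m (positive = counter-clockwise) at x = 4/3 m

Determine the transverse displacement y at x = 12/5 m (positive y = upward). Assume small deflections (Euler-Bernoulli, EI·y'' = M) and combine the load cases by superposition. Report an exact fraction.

y(12/5) = -808/390625 m

Load 1 — uniform load w=11 kN/m over full span:
  y_1 = -wx²(L-x)²/(24EI) = -11·(12/5)²·(4-(12/5))²/(24·5000) = -528/390625 m
Load 2 — applied couple M₀=-18 kN·m at a=4/3 m (b=L-a=8/3):
  y_2 = (R_Ax³/6 - M_Ax²/2 - M₀(x-a)²/2)/EI  [x>a] with R_A=-6, M_A=0 = ((-6)·(12/5)³/6 - 0·(12/5)²/2 - (-18)·((12/5)-(4/3))²/2)/5000 = -56/78125 m
Superposition: y = Σ y_i = -808/390625 m ≈ -0.002068 m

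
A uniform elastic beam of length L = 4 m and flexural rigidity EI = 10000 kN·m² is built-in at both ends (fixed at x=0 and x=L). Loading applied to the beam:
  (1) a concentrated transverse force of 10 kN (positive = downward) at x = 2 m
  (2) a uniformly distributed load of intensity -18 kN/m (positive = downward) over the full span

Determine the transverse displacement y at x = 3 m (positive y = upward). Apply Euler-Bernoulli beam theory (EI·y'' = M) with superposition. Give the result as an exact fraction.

Load 1 — point force P=10 kN at a=2 m (b=L-a=2):
  y_1 = -Pa²(L-x)²(3bL-(3b+a)(L-x))/(6L³EI)  [x>a] = -10·2²·(4-3)²·(3·2·4-(3·2+2)·(4-3))/(6·4³·10000) = -1/6000 m
Load 2 — uniform load w=-18 kN/m over full span:
  y_2 = -wx²(L-x)²/(24EI) = -(-18)·3²·(4-3)²/(24·10000) = 27/40000 m
Superposition: y = Σ y_i = 61/120000 m ≈ 0.000508 m

y(3) = 61/120000 m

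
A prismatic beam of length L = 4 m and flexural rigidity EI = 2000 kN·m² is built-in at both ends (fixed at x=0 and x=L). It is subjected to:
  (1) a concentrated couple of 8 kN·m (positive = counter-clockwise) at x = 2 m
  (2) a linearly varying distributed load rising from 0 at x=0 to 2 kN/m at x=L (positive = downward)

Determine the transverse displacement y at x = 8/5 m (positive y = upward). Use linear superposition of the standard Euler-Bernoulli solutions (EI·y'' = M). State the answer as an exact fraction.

Load 1 — applied couple M₀=8 kN·m at a=2 m (b=L-a=2):
  y_1 = (R_Ax³/6 - M_Ax²/2)/EI  [x≤a] with R_A=3, M_A=2 = (3·(8/5)³/6 - 2·(8/5)²/2)/2000 = -4/15625 m
Load 2 — triangular load w₀=2 kN/m (0→w₀ over full span):
  y_2 = -w₀x²(L-x)²(x+2L)/(120LEI) = -2·(8/5)²·(4-(8/5))²·((8/5)+2·4)/(120·4·2000) = -576/1953125 m
Superposition: y = Σ y_i = -1076/1953125 m ≈ -0.000551 m

y(8/5) = -1076/1953125 m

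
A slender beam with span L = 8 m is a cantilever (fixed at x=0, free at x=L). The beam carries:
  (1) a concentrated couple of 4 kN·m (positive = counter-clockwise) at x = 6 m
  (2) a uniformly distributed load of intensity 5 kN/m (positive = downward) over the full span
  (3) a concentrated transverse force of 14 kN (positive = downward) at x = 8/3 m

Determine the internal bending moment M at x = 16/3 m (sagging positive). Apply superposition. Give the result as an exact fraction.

M(16/3) = -124/9 kN·m

Load 1 — applied couple M₀=4 kN·m at a=6 m (b=L-a=2):
  M_1 = M₀  [x≤a] = 4 = 4 kN·m
Load 2 — uniform load w=5 kN/m over full span:
  M_2 = -w(L-x)²/2 = -5·(8-(16/3))²/2 = -160/9 kN·m
Load 3 — point force P=14 kN at a=8/3 m (b=L-a=16/3):
  M_3 = 0  [x>a] = 0 kN·m
Superposition: M = Σ M_i = -124/9 kN·m ≈ -13.777778 kN·m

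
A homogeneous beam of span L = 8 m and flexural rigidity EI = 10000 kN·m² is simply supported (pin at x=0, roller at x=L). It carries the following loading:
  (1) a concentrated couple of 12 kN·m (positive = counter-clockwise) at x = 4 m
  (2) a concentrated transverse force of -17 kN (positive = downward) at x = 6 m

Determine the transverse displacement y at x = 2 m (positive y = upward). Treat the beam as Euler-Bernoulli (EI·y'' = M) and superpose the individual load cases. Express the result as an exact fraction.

y(2) = 11/1500 m

Load 1 — applied couple M₀=12 kN·m at a=4 m (b=L-a=4):
  y_1 = (M₀x³/(6L)+C₁x)/EI  [x≤a] with C₁=M₀(3b²-L²)/(6L)=-4 = (12·2³/(6·8)+(-4)·2)/10000 = -3/5000 m
Load 2 — point force P=-17 kN at a=6 m (b=L-a=2):
  y_2 = -Pbx(L²-b²-x²)/(6LEI)  [x≤a] = -(-17)·2·2·(8²-2²-2²)/(6·8·10000) = 119/15000 m
Superposition: y = Σ y_i = 11/1500 m ≈ 0.007333 m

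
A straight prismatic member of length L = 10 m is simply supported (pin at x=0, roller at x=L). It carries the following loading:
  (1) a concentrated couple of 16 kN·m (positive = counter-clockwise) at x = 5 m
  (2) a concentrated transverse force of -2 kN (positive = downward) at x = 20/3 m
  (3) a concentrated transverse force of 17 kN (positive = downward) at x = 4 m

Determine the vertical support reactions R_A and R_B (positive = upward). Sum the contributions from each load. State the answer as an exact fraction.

R_A = 167/15 kN, R_B = 58/15 kN

Load 1 — applied couple M₀=16 kN·m at a=5 m (b=L-a=5):
  R_A = M₀/L = 16/10 = 8/5 kN
  R_B = -M₀/L = -16/10 = -8/5 kN
Load 2 — point force P=-2 kN at a=20/3 m (b=L-a=10/3):
  R_A = Pb/L = (-2)·(10/3)/10 = -2/3 kN
  R_B = Pa/L = (-2)·(20/3)/10 = -4/3 kN
Load 3 — point force P=17 kN at a=4 m (b=L-a=6):
  R_A = Pb/L = 17·6/10 = 51/5 kN
  R_B = Pa/L = 17·4/10 = 34/5 kN
Superposition: R_A = 167/15 kN, R_B = 58/15 kN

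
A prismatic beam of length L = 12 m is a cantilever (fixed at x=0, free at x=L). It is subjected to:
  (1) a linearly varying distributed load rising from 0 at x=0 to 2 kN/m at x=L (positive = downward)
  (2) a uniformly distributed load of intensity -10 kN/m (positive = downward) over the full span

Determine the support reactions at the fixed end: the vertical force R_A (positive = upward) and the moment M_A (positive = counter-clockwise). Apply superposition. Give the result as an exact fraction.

Load 1 — triangular load w₀=2 kN/m (0→w₀ over full span):
  R_A = w₀L/2 = 2·12/2 = 12 kN
  M_A = w₀L²/3 = 2·12²/3 = 96 kN·m
Load 2 — uniform load w=-10 kN/m over full span:
  R_A = wL = (-10)·12 = -120 kN
  M_A = wL²/2 = (-10)·12²/2 = -720 kN·m
Superposition: R_A = -108 kN, M_A = -624 kN·m

R_A = -108 kN, M_A = -624 kN·m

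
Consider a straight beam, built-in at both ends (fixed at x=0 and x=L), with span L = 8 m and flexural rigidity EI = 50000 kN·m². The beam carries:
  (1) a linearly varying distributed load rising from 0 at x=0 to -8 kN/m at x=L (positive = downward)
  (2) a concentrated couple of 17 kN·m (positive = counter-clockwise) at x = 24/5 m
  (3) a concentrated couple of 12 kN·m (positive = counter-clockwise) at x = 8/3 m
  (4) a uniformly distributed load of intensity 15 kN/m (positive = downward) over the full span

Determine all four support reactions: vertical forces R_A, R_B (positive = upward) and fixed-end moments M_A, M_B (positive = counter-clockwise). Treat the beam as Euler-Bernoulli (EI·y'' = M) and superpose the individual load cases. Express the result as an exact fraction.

R_A = 2773/50 kN, M_A = 5128/75 kN·m, R_B = 1627/50 kN, M_B = -1209/25 kN·m

Load 1 — triangular load w₀=-8 kN/m (0→w₀ over full span):
  R_A = 3w₀L/20 = 3·(-8)·8/20 = -48/5 kN
  M_A = w₀L²/30 = (-8)·8²/30 = -256/15 kN·m
  R_B = 7w₀L/20 = 7·(-8)·8/20 = -112/5 kN
  M_B = -w₀L²/20 = -(-8)·8²/20 = 128/5 kN·m
Load 2 — applied couple M₀=17 kN·m at a=24/5 m (b=L-a=16/5):
  R_A = 6M₀ab/L³ = 6·17·(24/5)·(16/5)/8³ = 153/50 kN
  M_A = M₀b(2a-b)/L² = 17·(16/5)·(2·(24/5)-(16/5))/8² = 136/25 kN·m
  R_B = -6M₀ab/L³ = -6·17·(24/5)·(16/5)/8³ = -153/50 kN
  M_B = M₀a(2b-a)/L² = 17·(24/5)·(2·(16/5)-(24/5))/8² = 51/25 kN·m
Load 3 — applied couple M₀=12 kN·m at a=8/3 m (b=L-a=16/3):
  R_A = 6M₀ab/L³ = 6·12·(8/3)·(16/3)/8³ = 2 kN
  M_A = M₀b(2a-b)/L² = 12·(16/3)·(2·(8/3)-(16/3))/8² = 0 kN·m
  R_B = -6M₀ab/L³ = -6·12·(8/3)·(16/3)/8³ = -2 kN
  M_B = M₀a(2b-a)/L² = 12·(8/3)·(2·(16/3)-(8/3))/8² = 4 kN·m
Load 4 — uniform load w=15 kN/m over full span:
  R_A = wL/2 = 15·8/2 = 60 kN
  M_A = wL²/12 = 15·8²/12 = 80 kN·m
  R_B = wL/2 = 15·8/2 = 60 kN
  M_B = -wL²/12 = -15·8²/12 = -80 kN·m
Superposition: R_A = 2773/50 kN, M_A = 5128/75 kN·m, R_B = 1627/50 kN, M_B = -1209/25 kN·m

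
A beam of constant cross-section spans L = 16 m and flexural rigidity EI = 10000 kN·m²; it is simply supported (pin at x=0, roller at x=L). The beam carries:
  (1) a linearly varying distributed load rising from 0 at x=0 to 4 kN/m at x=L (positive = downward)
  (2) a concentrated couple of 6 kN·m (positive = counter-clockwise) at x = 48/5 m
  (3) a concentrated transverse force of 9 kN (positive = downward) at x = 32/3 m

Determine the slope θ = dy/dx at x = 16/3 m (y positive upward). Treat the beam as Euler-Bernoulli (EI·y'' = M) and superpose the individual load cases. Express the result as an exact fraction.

θ(16/3) = -94694/3796875 rad

Load 1 — triangular load w₀=4 kN/m (0→w₀ over full span):
  θ_1 = -w₀(7L⁴-30L²x²+15x⁴)/(360LEI) = -4·(7·16⁴-30·16²·(16/3)²+15·(16/3)⁴)/(360·16·10000) = -13312/759375 rad
Load 2 — applied couple M₀=6 kN·m at a=48/5 m (b=L-a=32/5):
  θ_2 = (M₀x²/(2L)+C₁)/EI  [x≤a] with C₁=M₀(3b²-L²)/(6L)=-208/25 = (6·(16/3)²/(2·16)+(-208/25))/10000 = -14/46875 rad
Load 3 — point force P=9 kN at a=32/3 m (b=L-a=16/3):
  θ_3 = -Pb(L²-b²-3x²)/(6LEI)  [x≤a] = -9·(16/3)·(16²-(16/3)²-3·(16/3)²)/(6·16·10000) = -8/1125 rad
Superposition: θ = Σ θ_i = -94694/3796875 rad ≈ -0.024940 rad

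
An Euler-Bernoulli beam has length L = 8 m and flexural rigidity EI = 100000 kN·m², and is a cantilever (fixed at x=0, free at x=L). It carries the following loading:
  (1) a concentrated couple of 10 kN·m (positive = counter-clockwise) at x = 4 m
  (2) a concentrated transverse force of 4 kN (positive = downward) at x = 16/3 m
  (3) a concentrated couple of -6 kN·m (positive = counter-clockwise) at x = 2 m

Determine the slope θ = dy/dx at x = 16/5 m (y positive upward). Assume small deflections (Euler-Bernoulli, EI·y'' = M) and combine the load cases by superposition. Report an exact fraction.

Load 1 — applied couple M₀=10 kN·m at a=4 m (b=L-a=4):
  θ_1 = M₀x/EI  [x≤a] = 10·(16/5)/100000 = 1/3125 rad
Load 2 — point force P=4 kN at a=16/3 m (b=L-a=8/3):
  θ_2 = -Px(2a-x)/(2EI)  [x≤a] = -4·(16/5)·(2·(16/3)-(16/5))/(2·100000) = -112/234375 rad
Load 3 — applied couple M₀=-6 kN·m at a=2 m (b=L-a=6):
  θ_3 = M₀a/EI  [x>a] = (-6)·2/100000 = -3/25000 rad
Superposition: θ = Σ θ_i = -521/1875000 rad ≈ -0.000278 rad

θ(16/5) = -521/1875000 rad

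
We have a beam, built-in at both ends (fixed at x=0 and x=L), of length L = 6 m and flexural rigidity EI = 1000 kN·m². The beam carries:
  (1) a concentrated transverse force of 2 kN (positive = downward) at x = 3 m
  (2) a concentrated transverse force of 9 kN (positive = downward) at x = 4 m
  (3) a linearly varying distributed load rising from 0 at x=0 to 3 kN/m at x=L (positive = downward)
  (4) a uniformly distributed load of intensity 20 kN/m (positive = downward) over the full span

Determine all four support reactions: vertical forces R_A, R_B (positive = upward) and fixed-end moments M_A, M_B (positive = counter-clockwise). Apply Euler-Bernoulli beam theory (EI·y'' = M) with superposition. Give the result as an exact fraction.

R_A = 1981/30 kN, M_A = 691/10 kN·m, R_B = 2219/30 kN, M_B = -749/10 kN·m

Load 1 — point force P=2 kN at a=3 m (b=L-a=3):
  R_A = Pb²(3a+b)/L³ = 2·3²·(3·3+3)/6³ = 1 kN
  M_A = Pab²/L² = 2·3·3²/6² = 3/2 kN·m
  R_B = Pa²(a+3b)/L³ = 2·3²·(3+3·3)/6³ = 1 kN
  M_B = -Pa²b/L² = -2·3²·3/6² = -3/2 kN·m
Load 2 — point force P=9 kN at a=4 m (b=L-a=2):
  R_A = Pb²(3a+b)/L³ = 9·2²·(3·4+2)/6³ = 7/3 kN
  M_A = Pab²/L² = 9·4·2²/6² = 4 kN·m
  R_B = Pa²(a+3b)/L³ = 9·4²·(4+3·2)/6³ = 20/3 kN
  M_B = -Pa²b/L² = -9·4²·2/6² = -8 kN·m
Load 3 — triangular load w₀=3 kN/m (0→w₀ over full span):
  R_A = 3w₀L/20 = 3·3·6/20 = 27/10 kN
  M_A = w₀L²/30 = 3·6²/30 = 18/5 kN·m
  R_B = 7w₀L/20 = 7·3·6/20 = 63/10 kN
  M_B = -w₀L²/20 = -3·6²/20 = -27/5 kN·m
Load 4 — uniform load w=20 kN/m over full span:
  R_A = wL/2 = 20·6/2 = 60 kN
  M_A = wL²/12 = 20·6²/12 = 60 kN·m
  R_B = wL/2 = 20·6/2 = 60 kN
  M_B = -wL²/12 = -20·6²/12 = -60 kN·m
Superposition: R_A = 1981/30 kN, M_A = 691/10 kN·m, R_B = 2219/30 kN, M_B = -749/10 kN·m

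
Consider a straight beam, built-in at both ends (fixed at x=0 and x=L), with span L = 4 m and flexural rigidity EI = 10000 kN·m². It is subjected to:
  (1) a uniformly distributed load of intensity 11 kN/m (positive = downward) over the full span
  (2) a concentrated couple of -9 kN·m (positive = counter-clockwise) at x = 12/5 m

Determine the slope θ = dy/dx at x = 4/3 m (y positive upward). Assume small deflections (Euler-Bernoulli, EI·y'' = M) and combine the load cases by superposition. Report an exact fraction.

θ(4/3) = -857/2531250 rad

Load 1 — uniform load w=11 kN/m over full span:
  θ_1 = -wx(L-x)(L-2x)/(12EI) = -11·(4/3)·(4-(4/3))·(4-2·(4/3))/(12·10000) = -22/50625 rad
Load 2 — applied couple M₀=-9 kN·m at a=12/5 m (b=L-a=8/5):
  θ_2 = (R_Ax²/2 - M_Ax)/EI  [x≤a] with R_A=-81/25, M_A=-72/25 = ((-81/25)·(4/3)²/2 - (-72/25)·(4/3))/10000 = 3/31250 rad
Superposition: θ = Σ θ_i = -857/2531250 rad ≈ -0.000339 rad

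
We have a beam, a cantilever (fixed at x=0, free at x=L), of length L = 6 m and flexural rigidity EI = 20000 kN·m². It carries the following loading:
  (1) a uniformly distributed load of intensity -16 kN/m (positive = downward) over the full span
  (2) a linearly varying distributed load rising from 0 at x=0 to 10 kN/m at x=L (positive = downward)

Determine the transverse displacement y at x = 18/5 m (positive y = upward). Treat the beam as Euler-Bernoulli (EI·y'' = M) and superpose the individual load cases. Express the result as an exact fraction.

Load 1 — uniform load w=-16 kN/m over full span:
  y_1 = -wx²(x²-4Lx+6L²)/(24EI) = -(-16)·(18/5)²·((18/5)²-4·6·(18/5)+6·6²)/(24·20000) = 24057/390625 m
Load 2 — triangular load w₀=10 kN/m (0→w₀ over full span):
  y_2 = (w₀Lx³/12-w₀L²x²/6-w₀x⁵/(120L))/EI = (10·6·(18/5)³/12-10·6²·(18/5)²/6-10·(18/5)⁵/(120·6))/20000 = -431811/15625000 m
Superposition: y = Σ y_i = 530469/15625000 m ≈ 0.033950 m

y(18/5) = 530469/15625000 m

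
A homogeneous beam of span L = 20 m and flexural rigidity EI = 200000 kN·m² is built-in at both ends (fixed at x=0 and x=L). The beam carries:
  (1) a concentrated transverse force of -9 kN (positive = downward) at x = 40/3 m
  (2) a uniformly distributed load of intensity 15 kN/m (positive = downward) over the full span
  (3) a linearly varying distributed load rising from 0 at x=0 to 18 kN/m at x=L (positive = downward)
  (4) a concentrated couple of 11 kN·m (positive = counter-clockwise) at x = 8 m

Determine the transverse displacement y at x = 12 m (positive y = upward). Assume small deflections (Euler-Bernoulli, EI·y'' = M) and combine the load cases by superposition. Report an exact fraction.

y(12) = -35239/781250 m

Load 1 — point force P=-9 kN at a=40/3 m (b=L-a=20/3):
  y_1 = -Pb²x²(3aL-(3a+b)x)/(6L³EI)  [x≤a] = -(-9)·(20/3)²·12²·(3·(40/3)·20-(3·(40/3)+(20/3))·12)/(6·20³·200000) = 9/6250 m
Load 2 — uniform load w=15 kN/m over full span:
  y_2 = -wx²(L-x)²/(24EI) = -15·12²·(20-12)²/(24·200000) = -18/625 m
Load 3 — triangular load w₀=18 kN/m (0→w₀ over full span):
  y_3 = -w₀x²(L-x)²(x+2L)/(120LEI) = -18·12²·(20-12)²·(12+2·20)/(120·20·200000) = -1404/78125 m
Load 4 — applied couple M₀=11 kN·m at a=8 m (b=L-a=12):
  y_4 = (R_Ax³/6 - M_Ax²/2 - M₀(x-a)²/2)/EI  [x>a] with R_A=99/125, M_A=33/25 = ((99/125)·12³/6 - (33/25)·12²/2 - 11·(12-8)²/2)/200000 = 88/390625 m
Superposition: y = Σ y_i = -35239/781250 m ≈ -0.045106 m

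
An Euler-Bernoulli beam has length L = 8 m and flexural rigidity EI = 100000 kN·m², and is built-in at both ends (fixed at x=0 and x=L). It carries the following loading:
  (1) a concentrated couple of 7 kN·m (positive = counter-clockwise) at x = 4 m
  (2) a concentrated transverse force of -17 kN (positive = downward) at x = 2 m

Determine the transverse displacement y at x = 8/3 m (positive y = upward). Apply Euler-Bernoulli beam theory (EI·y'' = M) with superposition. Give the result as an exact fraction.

y(8/3) = 217/1012500 m

Load 1 — applied couple M₀=7 kN·m at a=4 m (b=L-a=4):
  y_1 = (R_Ax³/6 - M_Ax²/2)/EI  [x≤a] with R_A=21/16, M_A=7/4 = ((21/16)·(8/3)³/6 - (7/4)·(8/3)²/2)/100000 = -7/337500 m
Load 2 — point force P=-17 kN at a=2 m (b=L-a=6):
  y_2 = -Pa²(L-x)²(3bL-(3b+a)(L-x))/(6L³EI)  [x>a] = -(-17)·2²·(8-(8/3))²·(3·6·8-(3·6+2)·(8-(8/3)))/(6·8³·100000) = 119/506250 m
Superposition: y = Σ y_i = 217/1012500 m ≈ 0.000214 m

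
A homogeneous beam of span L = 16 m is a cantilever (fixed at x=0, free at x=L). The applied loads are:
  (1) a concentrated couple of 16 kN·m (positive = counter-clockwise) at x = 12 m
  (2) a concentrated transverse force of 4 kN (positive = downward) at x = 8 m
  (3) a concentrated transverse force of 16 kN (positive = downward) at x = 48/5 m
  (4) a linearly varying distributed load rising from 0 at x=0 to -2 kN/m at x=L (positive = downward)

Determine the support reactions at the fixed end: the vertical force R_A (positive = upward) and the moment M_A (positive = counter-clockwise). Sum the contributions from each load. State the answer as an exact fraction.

R_A = 4 kN, M_A = -16/15 kN·m

Load 1 — applied couple M₀=16 kN·m at a=12 m (b=L-a=4):
  R_A = 0 kN
  M_A = -M₀ = -16 kN·m
Load 2 — point force P=4 kN at a=8 m (b=L-a=8):
  R_A = P = 4 kN
  M_A = Pa = 4·8 = 32 kN·m
Load 3 — point force P=16 kN at a=48/5 m (b=L-a=32/5):
  R_A = P = 16 kN
  M_A = Pa = 16·(48/5) = 768/5 kN·m
Load 4 — triangular load w₀=-2 kN/m (0→w₀ over full span):
  R_A = w₀L/2 = (-2)·16/2 = -16 kN
  M_A = w₀L²/3 = (-2)·16²/3 = -512/3 kN·m
Superposition: R_A = 4 kN, M_A = -16/15 kN·m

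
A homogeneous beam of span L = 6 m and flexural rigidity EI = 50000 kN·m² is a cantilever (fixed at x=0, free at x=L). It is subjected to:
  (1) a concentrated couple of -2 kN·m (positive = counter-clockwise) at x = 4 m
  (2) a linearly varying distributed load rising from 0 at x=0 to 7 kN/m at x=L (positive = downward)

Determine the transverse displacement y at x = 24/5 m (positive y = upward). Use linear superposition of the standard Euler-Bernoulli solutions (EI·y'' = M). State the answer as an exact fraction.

y(24/5) = -613067/48828125 m

Load 1 — applied couple M₀=-2 kN·m at a=4 m (b=L-a=2):
  y_1 = M₀a(2x-a)/(2EI)  [x>a] = (-2)·4·(2·(24/5)-4)/(2·50000) = -7/15625 m
Load 2 — triangular load w₀=7 kN/m (0→w₀ over full span):
  y_2 = (w₀Lx³/12-w₀L²x²/6-w₀x⁵/(120L))/EI = (7·6·(24/5)³/12-7·6²·(24/5)²/6-7·(24/5)⁵/(120·6))/50000 = -591192/48828125 m
Superposition: y = Σ y_i = -613067/48828125 m ≈ -0.012556 m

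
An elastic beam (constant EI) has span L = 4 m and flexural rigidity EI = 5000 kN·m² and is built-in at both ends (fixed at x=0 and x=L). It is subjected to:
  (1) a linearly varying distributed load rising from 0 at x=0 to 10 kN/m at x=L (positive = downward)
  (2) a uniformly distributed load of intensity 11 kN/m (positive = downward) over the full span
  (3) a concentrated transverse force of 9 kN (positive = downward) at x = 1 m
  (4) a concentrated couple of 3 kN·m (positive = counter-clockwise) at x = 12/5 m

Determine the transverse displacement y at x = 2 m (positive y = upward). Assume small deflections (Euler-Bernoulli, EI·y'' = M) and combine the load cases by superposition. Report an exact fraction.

y(2) = -1897/750000 m

Load 1 — triangular load w₀=10 kN/m (0→w₀ over full span):
  y_1 = -w₀x²(L-x)²(x+2L)/(120LEI) = -10·2²·(4-2)²·(2+2·4)/(120·4·5000) = -1/1500 m
Load 2 — uniform load w=11 kN/m over full span:
  y_2 = -wx²(L-x)²/(24EI) = -11·2²·(4-2)²/(24·5000) = -11/7500 m
Load 3 — point force P=9 kN at a=1 m (b=L-a=3):
  y_3 = -Pa²(L-x)²(3bL-(3b+a)(L-x))/(6L³EI)  [x>a] = -9·1²·(4-2)²·(3·3·4-(3·3+1)·(4-2))/(6·4³·5000) = -3/10000 m
Load 4 — applied couple M₀=3 kN·m at a=12/5 m (b=L-a=8/5):
  y_4 = (R_Ax³/6 - M_Ax²/2)/EI  [x≤a] with R_A=27/25, M_A=24/25 = ((27/25)·2³/6 - (24/25)·2²/2)/5000 = -3/31250 m
Superposition: y = Σ y_i = -1897/750000 m ≈ -0.002529 m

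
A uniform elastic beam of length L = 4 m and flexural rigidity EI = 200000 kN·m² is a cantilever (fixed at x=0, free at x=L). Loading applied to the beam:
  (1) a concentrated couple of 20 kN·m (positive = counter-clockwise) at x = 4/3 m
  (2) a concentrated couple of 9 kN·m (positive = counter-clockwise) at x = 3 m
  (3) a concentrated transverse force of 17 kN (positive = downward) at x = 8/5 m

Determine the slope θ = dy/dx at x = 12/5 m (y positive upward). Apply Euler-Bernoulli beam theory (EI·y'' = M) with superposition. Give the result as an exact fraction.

θ(12/5) = 497/3750000 rad

Load 1 — applied couple M₀=20 kN·m at a=4/3 m (b=L-a=8/3):
  θ_1 = M₀a/EI  [x>a] = 20·(4/3)/200000 = 1/7500 rad
Load 2 — applied couple M₀=9 kN·m at a=3 m (b=L-a=1):
  θ_2 = M₀x/EI  [x≤a] = 9·(12/5)/200000 = 27/250000 rad
Load 3 — point force P=17 kN at a=8/5 m (b=L-a=12/5):
  θ_3 = -Pa²/(2EI)  [x>a] = -17·(8/5)²/(2·200000) = -17/156250 rad
Superposition: θ = Σ θ_i = 497/3750000 rad ≈ 0.000133 rad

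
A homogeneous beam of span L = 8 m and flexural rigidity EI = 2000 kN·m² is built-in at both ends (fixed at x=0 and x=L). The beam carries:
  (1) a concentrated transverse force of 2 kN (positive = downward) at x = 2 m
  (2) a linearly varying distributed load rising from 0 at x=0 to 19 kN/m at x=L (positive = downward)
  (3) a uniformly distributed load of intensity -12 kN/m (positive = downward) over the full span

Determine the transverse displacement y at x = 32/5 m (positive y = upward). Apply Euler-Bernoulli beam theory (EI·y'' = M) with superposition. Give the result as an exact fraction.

y(32/5) = 10147/3906250 m

Load 1 — point force P=2 kN at a=2 m (b=L-a=6):
  y_1 = -Pa²(L-x)²(3bL-(3b+a)(L-x))/(6L³EI)  [x>a] = -2·2²·(8-(32/5))²·(3·6·8-(3·6+2)·(8-(32/5)))/(6·8³·2000) = -7/18750 m
Load 2 — triangular load w₀=19 kN/m (0→w₀ over full span):
  y_2 = -w₀x²(L-x)²(x+2L)/(120LEI) = -19·(32/5)²·(8-(32/5))²·((32/5)+2·8)/(120·8·2000) = -136192/5859375 m
Load 3 — uniform load w=-12 kN/m over full span:
  y_3 = -wx²(L-x)²/(24EI) = -(-12)·(32/5)²·(8-(32/5))²/(24·2000) = 2048/78125 m
Superposition: y = Σ y_i = 10147/3906250 m ≈ 0.002598 m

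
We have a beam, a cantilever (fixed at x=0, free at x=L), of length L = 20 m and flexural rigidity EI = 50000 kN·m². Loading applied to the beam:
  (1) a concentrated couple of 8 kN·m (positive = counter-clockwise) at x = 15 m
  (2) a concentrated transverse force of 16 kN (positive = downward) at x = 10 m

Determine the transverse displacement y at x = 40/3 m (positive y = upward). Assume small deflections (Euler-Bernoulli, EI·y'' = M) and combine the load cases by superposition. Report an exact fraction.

y(40/3) = -164/1125 m

Load 1 — applied couple M₀=8 kN·m at a=15 m (b=L-a=5):
  y_1 = M₀x²/(2EI)  [x≤a] = 8·(40/3)²/(2·50000) = 16/1125 m
Load 2 — point force P=16 kN at a=10 m (b=L-a=10):
  y_2 = -Pa²(3x-a)/(6EI)  [x>a] = -16·10²·(3·(40/3)-10)/(6·50000) = -4/25 m
Superposition: y = Σ y_i = -164/1125 m ≈ -0.145778 m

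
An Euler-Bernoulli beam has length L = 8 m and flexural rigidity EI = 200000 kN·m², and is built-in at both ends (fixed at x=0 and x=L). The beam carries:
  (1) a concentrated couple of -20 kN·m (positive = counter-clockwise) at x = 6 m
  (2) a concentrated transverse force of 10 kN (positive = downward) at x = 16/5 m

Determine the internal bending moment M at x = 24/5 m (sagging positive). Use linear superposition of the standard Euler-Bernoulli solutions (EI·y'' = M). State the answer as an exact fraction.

M(24/5) = -1833/500 kN·m

Load 1 — applied couple M₀=-20 kN·m at a=6 m (b=L-a=2):
  M_1 = R_Ax - M_A  [x≤a] with R_A=-45/16, M_A=-25/4 = (-45/16)·(24/5) - (-25/4) = -29/4 kN·m
Load 2 — point force P=10 kN at a=16/5 m (b=L-a=24/5):
  M_2 = Pa²(a+3b)(L-x)/L³ - Pa²b/L²  [x>a] = 10·(16/5)²·((16/5)+3·(24/5))·(8-(24/5))/8³ - 10·(16/5)²·(24/5)/8² = 448/125 kN·m
Superposition: M = Σ M_i = -1833/500 kN·m ≈ -3.666000 kN·m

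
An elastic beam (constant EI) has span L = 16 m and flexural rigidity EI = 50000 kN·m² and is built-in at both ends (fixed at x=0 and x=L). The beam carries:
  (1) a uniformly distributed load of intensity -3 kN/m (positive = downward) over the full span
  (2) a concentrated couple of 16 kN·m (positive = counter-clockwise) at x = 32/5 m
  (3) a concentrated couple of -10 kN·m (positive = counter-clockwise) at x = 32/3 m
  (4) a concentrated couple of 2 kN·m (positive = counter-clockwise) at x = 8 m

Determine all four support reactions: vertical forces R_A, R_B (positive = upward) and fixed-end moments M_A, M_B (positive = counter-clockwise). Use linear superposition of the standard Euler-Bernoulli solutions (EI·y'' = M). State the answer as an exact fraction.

R_A = -27847/1200 kN, M_A = -9737/150 kN·m, R_B = -29753/1200 kN, M_B = 3481/50 kN·m

Load 1 — uniform load w=-3 kN/m over full span:
  R_A = wL/2 = (-3)·16/2 = -24 kN
  M_A = wL²/12 = (-3)·16²/12 = -64 kN·m
  R_B = wL/2 = (-3)·16/2 = -24 kN
  M_B = -wL²/12 = -(-3)·16²/12 = 64 kN·m
Load 2 — applied couple M₀=16 kN·m at a=32/5 m (b=L-a=48/5):
  R_A = 6M₀ab/L³ = 6·16·(32/5)·(48/5)/16³ = 36/25 kN
  M_A = M₀b(2a-b)/L² = 16·(48/5)·(2·(32/5)-(48/5))/16² = 48/25 kN·m
  R_B = -6M₀ab/L³ = -6·16·(32/5)·(48/5)/16³ = -36/25 kN
  M_B = M₀a(2b-a)/L² = 16·(32/5)·(2·(48/5)-(32/5))/16² = 128/25 kN·m
Load 3 — applied couple M₀=-10 kN·m at a=32/3 m (b=L-a=16/3):
  R_A = 6M₀ab/L³ = 6·(-10)·(32/3)·(16/3)/16³ = -5/6 kN
  M_A = M₀b(2a-b)/L² = (-10)·(16/3)·(2·(32/3)-(16/3))/16² = -10/3 kN·m
  R_B = -6M₀ab/L³ = -6·(-10)·(32/3)·(16/3)/16³ = 5/6 kN
  M_B = M₀a(2b-a)/L² = (-10)·(32/3)·(2·(16/3)-(32/3))/16² = 0 kN·m
Load 4 — applied couple M₀=2 kN·m at a=8 m (b=L-a=8):
  R_A = 6M₀ab/L³ = 6·2·8·8/16³ = 3/16 kN
  M_A = M₀b(2a-b)/L² = 2·8·(2·8-8)/16² = 1/2 kN·m
  R_B = -6M₀ab/L³ = -6·2·8·8/16³ = -3/16 kN
  M_B = M₀a(2b-a)/L² = 2·8·(2·8-8)/16² = 1/2 kN·m
Superposition: R_A = -27847/1200 kN, M_A = -9737/150 kN·m, R_B = -29753/1200 kN, M_B = 3481/50 kN·m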